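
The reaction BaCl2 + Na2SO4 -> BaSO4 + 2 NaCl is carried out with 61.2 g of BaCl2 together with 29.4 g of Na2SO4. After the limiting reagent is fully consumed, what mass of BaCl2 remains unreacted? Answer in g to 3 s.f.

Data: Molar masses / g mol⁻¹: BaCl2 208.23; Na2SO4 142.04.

n(BaCl2) = 61.20 / 208.23 = 0.2939 mol
n(Na2SO4) = 29.40 / 142.04 = 0.2070 mol
n/ν → BaCl2: 0.2939, Na2SO4: 0.2070; Na2SO4 is limiting.
BaCl2 consumed = (1/1) × 0.2070 = 0.2070 mol
BaCl2 remaining = 0.2939 − 0.2070 = 0.08690 mol
mass = 0.08690 × 208.23 = 18.10 g

18.1 g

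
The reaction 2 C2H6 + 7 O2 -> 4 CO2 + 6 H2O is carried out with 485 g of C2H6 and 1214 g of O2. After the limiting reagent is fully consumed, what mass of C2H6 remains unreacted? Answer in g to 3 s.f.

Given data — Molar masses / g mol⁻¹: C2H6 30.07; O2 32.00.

n(C2H6) = 485.0 / 30.07 = 16.13 mol
n(O2) = 1214 / 32.00 = 37.94 mol
n/ν → C2H6: 8.065, O2: 5.420; O2 is limiting.
C2H6 consumed = (2/7) × 37.94 = 10.84 mol
C2H6 remaining = 16.13 − 10.84 = 5.290 mol
mass = 5.290 × 30.07 = 159.1 g

159 g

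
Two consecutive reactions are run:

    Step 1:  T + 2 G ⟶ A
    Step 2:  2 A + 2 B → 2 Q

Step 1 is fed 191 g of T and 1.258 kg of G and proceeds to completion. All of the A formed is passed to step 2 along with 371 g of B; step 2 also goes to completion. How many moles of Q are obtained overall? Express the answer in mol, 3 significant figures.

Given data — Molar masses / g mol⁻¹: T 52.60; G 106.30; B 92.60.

3.63 mol

Step 1:
n(T) = 191.0 / 52.60 = 3.631 mol
n(G) = 1.258×1000 / 106.30 = 11.83 mol
n/ν for T = 3.631/1 = 3.631
n/ν for G = 11.83/2 = 5.915
Smallest n/ν is T → limiting reagent.
n(A) produced = (1/1) × 3.631 = 3.631 mol
Step 2:
n(A) available = 3.631 mol
n(B) = 371.0 / 92.60 = 4.006 mol
n/ν for A = 3.631/2 = 1.816
n/ν for B = 4.006/2 = 2.003
Smallest n/ν is A → limiting reagent.
n(Q) = (2/2) × 3.631 = 3.631 mol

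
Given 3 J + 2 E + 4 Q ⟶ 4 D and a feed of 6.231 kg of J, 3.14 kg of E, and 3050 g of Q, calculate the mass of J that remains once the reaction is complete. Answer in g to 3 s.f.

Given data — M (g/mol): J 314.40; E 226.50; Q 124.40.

n(J) = 6.231×1000 / 314.40 = 19.82 mol
n(E) = 3.140×1000 / 226.50 = 13.86 mol
n(Q) = 3050 / 124.40 = 24.52 mol
n/ν → J: 6.607, E: 6.930, Q: 6.130; Q is limiting.
J consumed = (3/4) × 24.52 = 18.39 mol
J remaining = 19.82 − 18.39 = 1.430 mol
mass = 1.430 × 314.40 = 449.6 g

450 g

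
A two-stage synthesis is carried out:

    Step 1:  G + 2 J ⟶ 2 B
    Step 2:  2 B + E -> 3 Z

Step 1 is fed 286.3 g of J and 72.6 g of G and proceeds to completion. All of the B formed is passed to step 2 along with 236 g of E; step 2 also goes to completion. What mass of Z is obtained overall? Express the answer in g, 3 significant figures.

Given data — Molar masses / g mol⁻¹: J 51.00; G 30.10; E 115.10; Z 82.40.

Step 1:
n(J) = 286.3 / 51.00 = 5.614 mol
n(G) = 72.60 / 30.10 = 2.412 mol
n/ν for J = 5.614/2 = 2.807
n/ν for G = 2.412/1 = 2.412
Smallest n/ν is G → limiting reagent.
n(B) produced = (2/1) × 2.412 = 4.824 mol
Step 2:
n(B) available = 4.824 mol
n(E) = 236.0 / 115.10 = 2.050 mol
n/ν for B = 4.824/2 = 2.412
n/ν for E = 2.050/1 = 2.050
Smallest n/ν is E → limiting reagent.
n(Z) = (3/1) × 2.050 = 6.150 mol
mass = 6.150 × 82.40 = 506.8 g

507 g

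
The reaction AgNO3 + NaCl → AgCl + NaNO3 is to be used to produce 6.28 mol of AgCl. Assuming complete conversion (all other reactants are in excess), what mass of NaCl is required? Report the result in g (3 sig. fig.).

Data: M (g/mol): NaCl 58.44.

367 g

n(AgCl) = 6.280 mol
n(NaCl) = (1/1) × 6.280 = 6.280 mol
mass = 6.280 × 58.44 = 367.0 g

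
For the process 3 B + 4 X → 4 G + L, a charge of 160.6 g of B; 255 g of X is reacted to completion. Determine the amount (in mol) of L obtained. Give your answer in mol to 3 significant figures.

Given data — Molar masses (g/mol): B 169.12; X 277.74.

0.230 mol

n(B) = 160.6 / 169.12 = 0.9496 mol
n(X) = 255.0 / 277.74 = 0.9181 mol
n/ν for B = 0.9496/3 = 0.3165
n/ν for X = 0.9181/4 = 0.2295
Smallest n/ν is X → limiting reagent.
n(L) = (1/4) × 0.9181 = 0.2295 mol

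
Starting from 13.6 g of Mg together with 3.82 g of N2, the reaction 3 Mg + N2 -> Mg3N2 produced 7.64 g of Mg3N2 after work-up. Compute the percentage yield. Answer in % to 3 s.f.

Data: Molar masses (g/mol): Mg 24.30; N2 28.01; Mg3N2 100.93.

55.5 %

n(Mg) = 13.60 / 24.30 = 0.5597 mol
n(N2) = 3.820 / 28.01 = 0.1364 mol
n/ν for Mg = 0.5597/3 = 0.1866
n/ν for N2 = 0.1364/1 = 0.1364
Smallest n/ν is N2 → limiting reagent.
theoretical n(Mg3N2) = (1/1) × 0.1364 = 0.1364 mol → 13.77 g
% yield = 7.64 / 13.77 × 100 = 55.48 %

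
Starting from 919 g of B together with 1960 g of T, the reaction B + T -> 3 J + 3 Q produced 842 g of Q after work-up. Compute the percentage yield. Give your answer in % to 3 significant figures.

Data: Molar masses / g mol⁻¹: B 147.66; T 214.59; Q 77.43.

n(B) = 919.0 / 147.66 = 6.224 mol
n(T) = 1960 / 214.59 = 9.134 mol
n/ν for B = 6.224/1 = 6.224
n/ν for T = 9.134/1 = 9.134
Smallest n/ν is B → limiting reagent.
theoretical n(Q) = (3/1) × 6.224 = 18.67 mol → 1446 g
% yield = 842 / 1446 × 100 = 58.23 %

58.2 %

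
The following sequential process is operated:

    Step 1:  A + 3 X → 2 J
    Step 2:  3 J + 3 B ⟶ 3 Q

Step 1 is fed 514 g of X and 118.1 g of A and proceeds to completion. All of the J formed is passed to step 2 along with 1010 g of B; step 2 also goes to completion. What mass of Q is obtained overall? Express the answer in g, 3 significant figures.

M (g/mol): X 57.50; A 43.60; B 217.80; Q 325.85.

Step 1:
n(X) = 514.0 / 57.50 = 8.939 mol
n(A) = 118.1 / 43.60 = 2.709 mol
n/ν for X = 8.939/3 = 2.980
n/ν for A = 2.709/1 = 2.709
Smallest n/ν is A → limiting reagent.
n(J) produced = (2/1) × 2.709 = 5.418 mol
Step 2:
n(J) available = 5.418 mol
n(B) = 1010 / 217.80 = 4.637 mol
n/ν for J = 5.418/3 = 1.806
n/ν for B = 4.637/3 = 1.546
Smallest n/ν is B → limiting reagent.
n(Q) = (3/3) × 4.637 = 4.637 mol
mass = 4.637 × 325.85 = 1511 g

1510 g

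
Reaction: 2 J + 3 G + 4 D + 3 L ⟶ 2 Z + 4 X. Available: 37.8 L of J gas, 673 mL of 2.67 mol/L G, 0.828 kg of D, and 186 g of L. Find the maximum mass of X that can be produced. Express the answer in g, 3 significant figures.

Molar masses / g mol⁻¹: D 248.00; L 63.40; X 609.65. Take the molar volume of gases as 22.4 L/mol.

n(J) = 37.80 / 22.4 = 1.688 mol
n(G) = 2.67 × 673.0/1000 = 1.797 mol
n(D) = 0.8280×1000 / 248.00 = 3.339 mol
n(L) = 186.0 / 63.40 = 2.934 mol
n/ν → J: 0.8440, G: 0.5990, D: 0.8348, L: 0.9780; G is limiting.
n(X) = (4/3) × 1.797 = 2.396 mol
mass = 2.396 × 609.65 = 1461 g

1460 g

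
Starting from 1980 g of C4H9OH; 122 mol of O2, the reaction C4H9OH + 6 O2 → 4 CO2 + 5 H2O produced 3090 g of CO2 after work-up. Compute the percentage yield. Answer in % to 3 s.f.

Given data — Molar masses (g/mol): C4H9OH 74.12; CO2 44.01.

n(C4H9OH) = 1980 / 74.12 = 26.71 mol
n(O2) = 122.0 mol
n/ν → C4H9OH: 26.71, O2: 20.33; O2 is limiting.
theoretical n(CO2) = (4/6) × 122.0 = 81.33 mol → 3579 g
% yield = 3090 / 3579 × 100 = 86.34 %

86.3 %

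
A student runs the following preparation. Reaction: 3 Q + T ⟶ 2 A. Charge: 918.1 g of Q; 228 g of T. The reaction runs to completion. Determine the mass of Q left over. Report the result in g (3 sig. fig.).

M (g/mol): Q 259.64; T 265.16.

248 g

n(Q) = 918.1 / 259.64 = 3.536 mol
n(T) = 228.0 / 265.16 = 0.8599 mol
n/ν → Q: 1.179, T: 0.8599; T is limiting.
Q consumed = (3/1) × 0.8599 = 2.580 mol
Q remaining = 3.536 − 2.580 = 0.9560 mol
mass = 0.9560 × 259.64 = 248.2 g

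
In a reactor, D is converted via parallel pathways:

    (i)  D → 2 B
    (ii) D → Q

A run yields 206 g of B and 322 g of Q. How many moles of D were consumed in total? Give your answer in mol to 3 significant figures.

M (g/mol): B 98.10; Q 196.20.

2.69 mol

n(B) = 206 / 98.10 = 2.100 mol
n(Q) = 322 / 196.20 = 1.641 mol
n(D) via (i) = (1/2)×2.100 = 1.050 mol
n(D) via (ii) = (1/1)×1.641 = 1.641 mol
total n(D) = 1.050 + 1.641 = 2.691 mol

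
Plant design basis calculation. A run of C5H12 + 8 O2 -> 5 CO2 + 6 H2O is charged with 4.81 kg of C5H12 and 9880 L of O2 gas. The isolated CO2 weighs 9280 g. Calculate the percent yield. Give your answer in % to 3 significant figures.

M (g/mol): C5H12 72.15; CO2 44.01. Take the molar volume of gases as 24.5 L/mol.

n(C5H12) = 4.810×1000 / 72.15 = 66.67 mol
n(O2) = 9880 / 24.5 = 403.3 mol
n/ν → C5H12: 66.67, O2: 50.41; O2 is limiting.
theoretical n(CO2) = (5/8) × 403.3 = 252.1 mol → 11090 g
% yield = 9280 / 11090 × 100 = 83.68 %

83.7 %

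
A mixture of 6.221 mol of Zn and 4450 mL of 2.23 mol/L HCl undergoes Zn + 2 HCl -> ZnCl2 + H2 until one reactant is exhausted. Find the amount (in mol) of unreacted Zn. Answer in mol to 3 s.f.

1.26 mol

n(Zn) = 6.221 mol
n(HCl) = 2.23 × 4450/1000 = 9.924 mol
n/ν for Zn = 6.221/1 = 6.221
n/ν for HCl = 9.924/2 = 4.962
Smallest n/ν is HCl → limiting reagent.
Zn consumed = (1/2) × 9.924 = 4.962 mol
Zn remaining = 6.221 − 4.962 = 1.259 mol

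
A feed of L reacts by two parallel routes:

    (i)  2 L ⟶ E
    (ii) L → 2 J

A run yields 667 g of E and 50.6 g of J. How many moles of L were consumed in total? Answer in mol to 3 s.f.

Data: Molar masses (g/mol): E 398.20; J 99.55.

n(E) = 667 / 398.20 = 1.675 mol
n(J) = 50.6 / 99.55 = 0.5083 mol
n(L) via (i) = (2/1)×1.675 = 3.350 mol
n(L) via (ii) = (1/2)×0.5083 = 0.2542 mol
total n(L) = 3.350 + 0.2542 = 3.604 mol

3.60 mol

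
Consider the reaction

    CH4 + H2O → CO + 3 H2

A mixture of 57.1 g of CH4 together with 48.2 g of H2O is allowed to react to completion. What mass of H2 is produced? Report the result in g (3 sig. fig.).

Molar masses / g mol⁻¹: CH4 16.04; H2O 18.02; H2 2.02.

n(CH4) = 57.10 / 16.04 = 3.560 mol
n(H2O) = 48.20 / 18.02 = 2.675 mol
n/ν for CH4 = 3.560/1 = 3.560
n/ν for H2O = 2.675/1 = 2.675
Smallest n/ν is H2O → limiting reagent.
n(H2) = (3/1) × 2.675 = 8.025 mol
mass = 8.025 × 2.02 = 16.21 g

16.2 g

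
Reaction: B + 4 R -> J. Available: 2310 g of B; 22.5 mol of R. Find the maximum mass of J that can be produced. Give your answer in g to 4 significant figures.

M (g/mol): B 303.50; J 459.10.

n(B) = 2310 / 303.50 = 7.611 mol
n(R) = 22.50 mol
n/ν for B = 7.611/1 = 7.611
n/ν for R = 22.50/4 = 5.625
Smallest n/ν is R → limiting reagent.
n(J) = (1/4) × 22.50 = 5.625 mol
mass = 5.625 × 459.10 = 2582 g

2582 g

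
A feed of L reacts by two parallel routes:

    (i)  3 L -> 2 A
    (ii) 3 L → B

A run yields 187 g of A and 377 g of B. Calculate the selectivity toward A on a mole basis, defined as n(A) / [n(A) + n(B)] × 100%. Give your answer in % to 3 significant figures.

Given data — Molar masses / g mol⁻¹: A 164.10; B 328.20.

49.8 %

n(A) = 187 / 164.10 = 1.140 mol
n(B) = 377 / 328.20 = 1.149 mol
selectivity = 1.140/(1.140+1.149) × 100 = 49.80 %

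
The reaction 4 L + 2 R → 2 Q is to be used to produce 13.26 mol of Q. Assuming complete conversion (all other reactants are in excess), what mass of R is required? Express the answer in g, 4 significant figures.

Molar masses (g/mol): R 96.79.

n(Q) = 13.26 mol
n(R) = (2/2) × 13.26 = 13.26 mol
mass = 13.26 × 96.79 = 1283 g

1283 g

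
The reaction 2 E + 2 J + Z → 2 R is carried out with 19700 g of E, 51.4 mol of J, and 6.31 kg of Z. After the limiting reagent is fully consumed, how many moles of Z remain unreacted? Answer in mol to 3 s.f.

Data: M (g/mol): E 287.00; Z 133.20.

n(E) = 19700 / 287.00 = 68.64 mol
n(J) = 51.40 mol
n(Z) = 6.310×1000 / 133.20 = 47.37 mol
n/ν for E = 68.64/2 = 34.32
n/ν for J = 51.40/2 = 25.70
n/ν for Z = 47.37/1 = 47.37
Smallest n/ν is J → limiting reagent.
Z consumed = (1/2) × 51.40 = 25.70 mol
Z remaining = 47.37 − 25.70 = 21.67 mol

21.7 mol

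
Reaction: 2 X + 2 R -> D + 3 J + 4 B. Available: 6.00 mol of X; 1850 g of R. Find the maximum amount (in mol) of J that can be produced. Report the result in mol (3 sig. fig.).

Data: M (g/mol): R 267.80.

9.00 mol

n(X) = 6.000 mol
n(R) = 1850 / 267.80 = 6.908 mol
n/ν for X = 6.000/2 = 3.000
n/ν for R = 6.908/2 = 3.454
Smallest n/ν is X → limiting reagent.
n(J) = (3/2) × 6.000 = 9.000 mol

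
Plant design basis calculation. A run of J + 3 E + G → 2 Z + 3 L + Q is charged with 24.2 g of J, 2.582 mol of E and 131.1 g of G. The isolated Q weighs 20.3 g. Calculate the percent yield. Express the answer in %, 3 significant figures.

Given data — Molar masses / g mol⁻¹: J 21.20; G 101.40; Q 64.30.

36.7 %

n(J) = 24.20 / 21.20 = 1.142 mol
n(E) = 2.582 mol
n(G) = 131.1 / 101.40 = 1.293 mol
n/ν for J = 1.142/1 = 1.142
n/ν for E = 2.582/3 = 0.8607
n/ν for G = 1.293/1 = 1.293
Smallest n/ν is E → limiting reagent.
theoretical n(Q) = (1/3) × 2.582 = 0.8607 mol → 55.34 g
% yield = 20.3 / 55.34 × 100 = 36.68 %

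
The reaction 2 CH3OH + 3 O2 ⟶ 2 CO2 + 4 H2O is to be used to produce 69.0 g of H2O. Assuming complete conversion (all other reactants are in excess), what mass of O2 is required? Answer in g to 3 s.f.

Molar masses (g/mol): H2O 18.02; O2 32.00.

91.9 g

n(H2O) = 69.0 / 18.02 = 3.829 mol
n(O2) = (3/4) × 3.829 = 2.872 mol
mass = 2.872 × 32.00 = 91.90 g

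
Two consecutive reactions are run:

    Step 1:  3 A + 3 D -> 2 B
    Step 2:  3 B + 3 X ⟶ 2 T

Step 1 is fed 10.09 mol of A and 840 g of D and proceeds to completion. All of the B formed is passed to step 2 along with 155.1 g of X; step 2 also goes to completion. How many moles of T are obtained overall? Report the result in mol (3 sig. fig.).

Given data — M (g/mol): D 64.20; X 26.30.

Step 1:
n(A) = 10.09 mol
n(D) = 840.0 / 64.20 = 13.08 mol
n/ν for A = 10.09/3 = 3.363
n/ν for D = 13.08/3 = 4.360
Smallest n/ν is A → limiting reagent.
n(B) produced = (2/3) × 10.09 = 6.727 mol
Step 2:
n(B) available = 6.727 mol
n(X) = 155.1 / 26.30 = 5.897 mol
n/ν for B = 6.727/3 = 2.242
n/ν for X = 5.897/3 = 1.966
Smallest n/ν is X → limiting reagent.
n(T) = (2/3) × 5.897 = 3.931 mol

3.93 mol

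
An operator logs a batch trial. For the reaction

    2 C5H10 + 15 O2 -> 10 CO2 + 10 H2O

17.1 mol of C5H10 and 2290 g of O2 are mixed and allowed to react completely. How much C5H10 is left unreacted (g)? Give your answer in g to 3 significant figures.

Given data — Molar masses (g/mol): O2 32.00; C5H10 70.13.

n(C5H10) = 17.10 mol
n(O2) = 2290 / 32.00 = 71.56 mol
n/ν for C5H10 = 17.10/2 = 8.550
n/ν for O2 = 71.56/15 = 4.771
Smallest n/ν is O2 → limiting reagent.
C5H10 consumed = (2/15) × 71.56 = 9.541 mol
C5H10 remaining = 17.10 − 9.541 = 7.559 mol
mass = 7.559 × 70.13 = 530.1 g

530 g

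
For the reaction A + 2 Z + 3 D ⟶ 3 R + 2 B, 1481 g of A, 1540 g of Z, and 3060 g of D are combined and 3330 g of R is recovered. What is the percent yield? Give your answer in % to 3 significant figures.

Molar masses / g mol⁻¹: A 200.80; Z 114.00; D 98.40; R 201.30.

n(A) = 1481 / 200.80 = 7.375 mol
n(Z) = 1540 / 114.00 = 13.51 mol
n(D) = 3060 / 98.40 = 31.10 mol
n/ν → A: 7.375, Z: 6.755, D: 10.37; Z is limiting.
theoretical n(R) = (3/2) × 13.51 = 20.27 mol → 4080 g
% yield = 3330 / 4080 × 100 = 81.62 %

81.6 %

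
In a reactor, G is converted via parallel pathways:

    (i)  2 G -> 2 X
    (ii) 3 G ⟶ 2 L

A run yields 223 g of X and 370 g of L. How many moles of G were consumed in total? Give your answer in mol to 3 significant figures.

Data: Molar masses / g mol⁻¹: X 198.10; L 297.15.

n(X) = 223 / 198.10 = 1.126 mol
n(L) = 370 / 297.15 = 1.245 mol
n(G) via (i) = (2/2)×1.126 = 1.126 mol
n(G) via (ii) = (3/2)×1.245 = 1.868 mol
total n(G) = 1.126 + 1.868 = 2.994 mol

2.99 mol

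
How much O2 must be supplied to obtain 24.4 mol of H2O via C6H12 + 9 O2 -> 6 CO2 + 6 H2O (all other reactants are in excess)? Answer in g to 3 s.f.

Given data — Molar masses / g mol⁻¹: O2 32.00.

n(H2O) = 24.40 mol
n(O2) = (9/6) × 24.40 = 36.60 mol
mass = 36.60 × 32.00 = 1171 g

1170 g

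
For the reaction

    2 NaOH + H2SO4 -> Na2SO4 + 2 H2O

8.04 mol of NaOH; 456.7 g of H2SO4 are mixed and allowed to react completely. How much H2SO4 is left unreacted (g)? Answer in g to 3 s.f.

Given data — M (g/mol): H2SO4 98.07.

62.5 g

n(NaOH) = 8.040 mol
n(H2SO4) = 456.7 / 98.07 = 4.657 mol
n/ν → NaOH: 4.020, H2SO4: 4.657; NaOH is limiting.
H2SO4 consumed = (1/2) × 8.040 = 4.020 mol
H2SO4 remaining = 4.657 − 4.020 = 0.6370 mol
mass = 0.6370 × 98.07 = 62.47 g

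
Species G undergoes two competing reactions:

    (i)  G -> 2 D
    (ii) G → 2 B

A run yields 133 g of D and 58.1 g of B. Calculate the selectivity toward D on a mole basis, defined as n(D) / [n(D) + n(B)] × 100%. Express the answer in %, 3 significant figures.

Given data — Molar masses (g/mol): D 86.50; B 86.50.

69.6 %

n(D) = 133 / 86.50 = 1.538 mol
n(B) = 58.1 / 86.50 = 0.6717 mol
selectivity = 1.538/(1.538+0.6717) × 100 = 69.60 %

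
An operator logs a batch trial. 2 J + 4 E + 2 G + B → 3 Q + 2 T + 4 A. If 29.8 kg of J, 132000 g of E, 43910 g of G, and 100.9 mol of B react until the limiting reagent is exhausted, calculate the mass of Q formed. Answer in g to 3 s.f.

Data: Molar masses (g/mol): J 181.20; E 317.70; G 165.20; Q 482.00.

n(J) = 29.80×1000 / 181.20 = 164.5 mol
n(E) = 132000 / 317.70 = 415.5 mol
n(G) = 43910 / 165.20 = 265.8 mol
n(B) = 100.9 mol
n/ν for J = 164.5/2 = 82.25
n/ν for E = 415.5/4 = 103.9
n/ν for G = 265.8/2 = 132.9
n/ν for B = 100.9/1 = 100.9
Smallest n/ν is J → limiting reagent.
n(Q) = (3/2) × 164.5 = 246.8 mol
mass = 246.8 × 482.00 = 119000 g

119000 g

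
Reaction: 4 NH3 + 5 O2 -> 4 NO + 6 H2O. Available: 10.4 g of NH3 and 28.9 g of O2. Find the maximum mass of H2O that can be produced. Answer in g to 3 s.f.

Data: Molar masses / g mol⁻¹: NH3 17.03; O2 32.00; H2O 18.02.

16.5 g

n(NH3) = 10.40 / 17.03 = 0.6107 mol
n(O2) = 28.90 / 32.00 = 0.9031 mol
n/ν for NH3 = 0.6107/4 = 0.1527
n/ν for O2 = 0.9031/5 = 0.1806
Smallest n/ν is NH3 → limiting reagent.
n(H2O) = (6/4) × 0.6107 = 0.9161 mol
mass = 0.9161 × 18.02 = 16.51 g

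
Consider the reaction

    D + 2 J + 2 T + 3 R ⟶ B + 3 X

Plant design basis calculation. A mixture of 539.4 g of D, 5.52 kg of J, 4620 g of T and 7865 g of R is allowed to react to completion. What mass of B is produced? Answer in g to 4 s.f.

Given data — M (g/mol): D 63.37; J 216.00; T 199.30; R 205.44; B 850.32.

n(D) = 539.4 / 63.37 = 8.512 mol
n(J) = 5.520×1000 / 216.00 = 25.56 mol
n(T) = 4620 / 199.30 = 23.18 mol
n(R) = 7865 / 205.44 = 38.28 mol
n/ν → D: 8.512, J: 12.78, T: 11.59, R: 12.76; D is limiting.
n(B) = (1/1) × 8.512 = 8.512 mol
mass = 8.512 × 850.32 = 7238 g

7238 g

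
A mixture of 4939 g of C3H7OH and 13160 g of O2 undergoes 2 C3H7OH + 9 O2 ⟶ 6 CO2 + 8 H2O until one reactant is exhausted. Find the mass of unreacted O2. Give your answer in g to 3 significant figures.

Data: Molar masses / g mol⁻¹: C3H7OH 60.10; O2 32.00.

n(C3H7OH) = 4939 / 60.10 = 82.18 mol
n(O2) = 13160 / 32.00 = 411.3 mol
n/ν for C3H7OH = 82.18/2 = 41.09
n/ν for O2 = 411.3/9 = 45.70
Smallest n/ν is C3H7OH → limiting reagent.
O2 consumed = (9/2) × 82.18 = 369.8 mol
O2 remaining = 411.3 − 369.8 = 41.50 mol
mass = 41.50 × 32.00 = 1328 g

1330 g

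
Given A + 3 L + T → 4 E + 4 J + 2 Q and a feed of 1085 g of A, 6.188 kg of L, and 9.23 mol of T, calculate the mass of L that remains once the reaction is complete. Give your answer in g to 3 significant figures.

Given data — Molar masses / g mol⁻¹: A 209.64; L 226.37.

2670 g

n(A) = 1085 / 209.64 = 5.176 mol
n(L) = 6.188×1000 / 226.37 = 27.34 mol
n(T) = 9.230 mol
n/ν for A = 5.176/1 = 5.176
n/ν for L = 27.34/3 = 9.113
n/ν for T = 9.230/1 = 9.230
Smallest n/ν is A → limiting reagent.
L consumed = (3/1) × 5.176 = 15.53 mol
L remaining = 27.34 − 15.53 = 11.81 mol
mass = 11.81 × 226.37 = 2673 g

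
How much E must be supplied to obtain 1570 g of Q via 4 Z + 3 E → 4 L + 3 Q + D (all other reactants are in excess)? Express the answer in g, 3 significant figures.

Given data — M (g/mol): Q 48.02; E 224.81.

n(Q) = 1570 / 48.02 = 32.69 mol
n(E) = (3/3) × 32.69 = 32.69 mol
mass = 32.69 × 224.81 = 7349 g

7350 g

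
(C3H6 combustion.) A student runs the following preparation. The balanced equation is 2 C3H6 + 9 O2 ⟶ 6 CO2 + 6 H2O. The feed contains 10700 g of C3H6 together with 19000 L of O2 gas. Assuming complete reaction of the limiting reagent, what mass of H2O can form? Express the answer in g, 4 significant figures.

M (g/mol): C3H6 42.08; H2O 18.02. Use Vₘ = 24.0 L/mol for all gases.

9511 g

n(C3H6) = 10700 / 42.08 = 254.3 mol
n(O2) = 19000 / 24.0 = 791.7 mol
n/ν for C3H6 = 254.3/2 = 127.2
n/ν for O2 = 791.7/9 = 87.97
Smallest n/ν is O2 → limiting reagent.
n(H2O) = (6/9) × 791.7 = 527.8 mol
mass = 527.8 × 18.02 = 9511 g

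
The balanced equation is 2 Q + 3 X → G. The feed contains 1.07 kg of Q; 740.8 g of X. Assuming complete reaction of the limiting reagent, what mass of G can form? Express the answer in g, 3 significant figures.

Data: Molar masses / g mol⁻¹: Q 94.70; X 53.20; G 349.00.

n(Q) = 1.070×1000 / 94.70 = 11.30 mol
n(X) = 740.8 / 53.20 = 13.92 mol
n/ν → Q: 5.650, X: 4.640; X is limiting.
n(G) = (1/3) × 13.92 = 4.640 mol
mass = 4.640 × 349.00 = 1619 g

1620 g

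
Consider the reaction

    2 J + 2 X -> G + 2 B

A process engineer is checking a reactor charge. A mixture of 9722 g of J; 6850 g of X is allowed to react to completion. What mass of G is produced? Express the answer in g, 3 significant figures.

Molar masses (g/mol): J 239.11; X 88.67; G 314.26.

n(J) = 9722 / 239.11 = 40.66 mol
n(X) = 6850 / 88.67 = 77.25 mol
n/ν for J = 40.66/2 = 20.33
n/ν for X = 77.25/2 = 38.63
Smallest n/ν is J → limiting reagent.
n(G) = (1/2) × 40.66 = 20.33 mol
mass = 20.33 × 314.26 = 6389 g

6390 g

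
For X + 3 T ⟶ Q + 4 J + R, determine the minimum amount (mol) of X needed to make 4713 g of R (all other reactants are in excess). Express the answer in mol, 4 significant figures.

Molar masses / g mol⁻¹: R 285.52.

16.51 mol

n(R) = 4713 / 285.52 = 16.51 mol
n(X) = (1/1) × 16.51 = 16.51 mol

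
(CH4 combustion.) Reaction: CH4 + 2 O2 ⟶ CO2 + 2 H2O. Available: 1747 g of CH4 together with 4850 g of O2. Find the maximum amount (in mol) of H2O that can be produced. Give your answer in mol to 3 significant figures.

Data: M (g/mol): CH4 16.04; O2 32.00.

n(CH4) = 1747 / 16.04 = 108.9 mol
n(O2) = 4850 / 32.00 = 151.6 mol
n/ν for CH4 = 108.9/1 = 108.9
n/ν for O2 = 151.6/2 = 75.80
Smallest n/ν is O2 → limiting reagent.
n(H2O) = (2/2) × 151.6 = 151.6 mol

152 mol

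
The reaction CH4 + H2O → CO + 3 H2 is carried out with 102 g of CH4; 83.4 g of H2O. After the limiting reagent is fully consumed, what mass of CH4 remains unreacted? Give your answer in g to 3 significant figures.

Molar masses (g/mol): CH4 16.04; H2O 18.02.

27.8 g

n(CH4) = 102.0 / 16.04 = 6.359 mol
n(H2O) = 83.40 / 18.02 = 4.628 mol
n/ν for CH4 = 6.359/1 = 6.359
n/ν for H2O = 4.628/1 = 4.628
Smallest n/ν is H2O → limiting reagent.
CH4 consumed = (1/1) × 4.628 = 4.628 mol
CH4 remaining = 6.359 − 4.628 = 1.731 mol
mass = 1.731 × 16.04 = 27.77 g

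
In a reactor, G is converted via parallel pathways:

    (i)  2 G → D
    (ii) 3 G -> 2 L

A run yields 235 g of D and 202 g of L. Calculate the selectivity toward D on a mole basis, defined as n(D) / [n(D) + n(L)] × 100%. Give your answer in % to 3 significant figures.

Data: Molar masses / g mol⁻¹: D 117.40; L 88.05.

n(D) = 235 / 117.40 = 2.002 mol
n(L) = 202 / 88.05 = 2.294 mol
selectivity = 2.002/(2.002+2.294) × 100 = 46.60 %

46.6 %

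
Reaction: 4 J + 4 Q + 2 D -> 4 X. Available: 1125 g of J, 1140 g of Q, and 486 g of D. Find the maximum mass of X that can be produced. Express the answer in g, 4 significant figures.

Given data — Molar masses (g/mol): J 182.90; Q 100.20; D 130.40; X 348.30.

n(J) = 1125 / 182.90 = 6.151 mol
n(Q) = 1140 / 100.20 = 11.38 mol
n(D) = 486.0 / 130.40 = 3.727 mol
n/ν for J = 6.151/4 = 1.538
n/ν for Q = 11.38/4 = 2.845
n/ν for D = 3.727/2 = 1.864
Smallest n/ν is J → limiting reagent.
n(X) = (4/4) × 6.151 = 6.151 mol
mass = 6.151 × 348.30 = 2142 g

2142 g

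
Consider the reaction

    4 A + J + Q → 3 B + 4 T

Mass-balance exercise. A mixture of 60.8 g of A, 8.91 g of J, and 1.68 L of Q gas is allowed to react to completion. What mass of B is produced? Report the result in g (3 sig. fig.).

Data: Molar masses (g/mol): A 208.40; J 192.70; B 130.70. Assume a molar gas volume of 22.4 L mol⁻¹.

n(A) = 60.80 / 208.40 = 0.2917 mol
n(J) = 8.910 / 192.70 = 0.04624 mol
n(Q) = 1.680 / 22.4 = 0.07500 mol
n/ν for A = 0.2917/4 = 0.07293
n/ν for J = 0.04624/1 = 0.04624
n/ν for Q = 0.07500/1 = 0.07500
Smallest n/ν is J → limiting reagent.
n(B) = (3/1) × 0.04624 = 0.1387 mol
mass = 0.1387 × 130.70 = 18.13 g

18.1 g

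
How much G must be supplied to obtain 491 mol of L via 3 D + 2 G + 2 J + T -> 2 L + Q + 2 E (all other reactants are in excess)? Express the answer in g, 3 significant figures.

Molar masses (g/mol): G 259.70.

128000 g

n(L) = 491.0 mol
n(G) = (2/2) × 491.0 = 491.0 mol
mass = 491.0 × 259.70 = 127500 g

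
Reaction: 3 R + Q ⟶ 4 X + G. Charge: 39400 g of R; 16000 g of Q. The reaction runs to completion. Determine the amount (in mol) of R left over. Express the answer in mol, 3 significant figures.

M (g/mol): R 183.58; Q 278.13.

42.0 mol

n(R) = 39400 / 183.58 = 214.6 mol
n(Q) = 16000 / 278.13 = 57.53 mol
n/ν for R = 214.6/3 = 71.53
n/ν for Q = 57.53/1 = 57.53
Smallest n/ν is Q → limiting reagent.
R consumed = (3/1) × 57.53 = 172.6 mol
R remaining = 214.6 − 172.6 = 42.00 mol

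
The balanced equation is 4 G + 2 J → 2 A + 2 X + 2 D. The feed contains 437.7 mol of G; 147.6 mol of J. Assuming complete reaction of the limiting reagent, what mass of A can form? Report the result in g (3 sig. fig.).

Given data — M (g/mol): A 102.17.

n(G) = 437.7 mol
n(J) = 147.6 mol
n/ν for G = 437.7/4 = 109.4
n/ν for J = 147.6/2 = 73.80
Smallest n/ν is J → limiting reagent.
n(A) = (2/2) × 147.6 = 147.6 mol
mass = 147.6 × 102.17 = 15080 g

15100 g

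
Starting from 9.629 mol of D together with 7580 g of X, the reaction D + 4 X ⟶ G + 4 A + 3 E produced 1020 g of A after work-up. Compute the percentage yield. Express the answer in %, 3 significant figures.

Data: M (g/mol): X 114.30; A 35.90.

73.8 %

n(D) = 9.629 mol
n(X) = 7580 / 114.30 = 66.32 mol
n/ν for D = 9.629/1 = 9.629
n/ν for X = 66.32/4 = 16.58
Smallest n/ν is D → limiting reagent.
theoretical n(A) = (4/1) × 9.629 = 38.52 mol → 1383 g
% yield = 1020 / 1383 × 100 = 73.75 %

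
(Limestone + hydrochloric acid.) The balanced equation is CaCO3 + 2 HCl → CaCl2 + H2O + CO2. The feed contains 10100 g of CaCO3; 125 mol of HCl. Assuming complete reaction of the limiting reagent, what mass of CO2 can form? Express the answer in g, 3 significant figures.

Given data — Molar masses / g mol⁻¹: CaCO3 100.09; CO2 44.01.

2750 g

n(CaCO3) = 10100 / 100.09 = 100.9 mol
n(HCl) = 125.0 mol
n/ν for CaCO3 = 100.9/1 = 100.9
n/ν for HCl = 125.0/2 = 62.50
Smallest n/ν is HCl → limiting reagent.
n(CO2) = (1/2) × 125.0 = 62.50 mol
mass = 62.50 × 44.01 = 2751 g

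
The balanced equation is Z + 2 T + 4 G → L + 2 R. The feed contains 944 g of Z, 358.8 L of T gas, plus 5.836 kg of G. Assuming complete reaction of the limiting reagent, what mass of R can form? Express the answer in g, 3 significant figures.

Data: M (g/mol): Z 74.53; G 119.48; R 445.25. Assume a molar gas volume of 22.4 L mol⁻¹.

7130 g

n(Z) = 944.0 / 74.53 = 12.67 mol
n(T) = 358.8 / 22.4 = 16.02 mol
n(G) = 5.836×1000 / 119.48 = 48.84 mol
n/ν → Z: 12.67, T: 8.010, G: 12.21; T is limiting.
n(R) = (2/2) × 16.02 = 16.02 mol
mass = 16.02 × 445.25 = 7133 g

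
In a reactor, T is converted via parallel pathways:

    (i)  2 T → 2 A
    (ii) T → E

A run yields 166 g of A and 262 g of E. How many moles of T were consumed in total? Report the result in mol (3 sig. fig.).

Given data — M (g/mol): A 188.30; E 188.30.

2.27 mol

n(A) = 166 / 188.30 = 0.8816 mol
n(E) = 262 / 188.30 = 1.391 mol
n(T) via (i) = (2/2)×0.8816 = 0.8816 mol
n(T) via (ii) = (1/1)×1.391 = 1.391 mol
total n(T) = 0.8816 + 1.391 = 2.273 mol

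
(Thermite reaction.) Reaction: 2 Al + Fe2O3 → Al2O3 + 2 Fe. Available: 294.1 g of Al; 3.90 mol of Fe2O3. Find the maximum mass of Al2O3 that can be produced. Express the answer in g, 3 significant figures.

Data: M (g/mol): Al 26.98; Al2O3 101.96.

398 g

n(Al) = 294.1 / 26.98 = 10.90 mol
n(Fe2O3) = 3.900 mol
n/ν → Al: 5.450, Fe2O3: 3.900; Fe2O3 is limiting.
n(Al2O3) = (1/1) × 3.900 = 3.900 mol
mass = 3.900 × 101.96 = 397.6 g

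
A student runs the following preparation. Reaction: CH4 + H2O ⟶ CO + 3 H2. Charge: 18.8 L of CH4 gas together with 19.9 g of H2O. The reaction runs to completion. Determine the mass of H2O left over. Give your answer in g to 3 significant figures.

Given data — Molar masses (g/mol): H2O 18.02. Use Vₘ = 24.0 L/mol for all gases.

n(CH4) = 18.80 / 24.0 = 0.7833 mol
n(H2O) = 19.90 / 18.02 = 1.104 mol
n/ν for CH4 = 0.7833/1 = 0.7833
n/ν for H2O = 1.104/1 = 1.104
Smallest n/ν is CH4 → limiting reagent.
H2O consumed = (1/1) × 0.7833 = 0.7833 mol
H2O remaining = 1.104 − 0.7833 = 0.3207 mol
mass = 0.3207 × 18.02 = 5.779 g

5.78 g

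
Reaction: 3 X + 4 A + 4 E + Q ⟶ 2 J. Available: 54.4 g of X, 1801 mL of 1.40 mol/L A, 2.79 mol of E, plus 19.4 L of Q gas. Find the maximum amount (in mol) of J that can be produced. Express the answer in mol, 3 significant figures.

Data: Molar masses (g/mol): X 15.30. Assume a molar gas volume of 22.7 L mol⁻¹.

n(X) = 54.40 / 15.30 = 3.556 mol
n(A) = 1.40 × 1801/1000 = 2.521 mol
n(E) = 2.790 mol
n(Q) = 19.40 / 22.7 = 0.8546 mol
n/ν → X: 1.185, A: 0.6303, E: 0.6975, Q: 0.8546; A is limiting.
n(J) = (2/4) × 2.521 = 1.261 mol

1.26 mol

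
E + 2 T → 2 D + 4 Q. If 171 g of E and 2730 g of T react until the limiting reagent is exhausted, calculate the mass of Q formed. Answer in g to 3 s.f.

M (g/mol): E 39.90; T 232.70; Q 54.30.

931 g

n(E) = 171.0 / 39.90 = 4.286 mol
n(T) = 2730 / 232.70 = 11.73 mol
n/ν → E: 4.286, T: 5.865; E is limiting.
n(Q) = (4/1) × 4.286 = 17.14 mol
mass = 17.14 × 54.30 = 930.7 g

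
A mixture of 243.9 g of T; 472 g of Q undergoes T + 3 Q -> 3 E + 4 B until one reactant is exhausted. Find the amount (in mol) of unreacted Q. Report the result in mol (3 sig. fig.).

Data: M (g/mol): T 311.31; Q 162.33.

n(T) = 243.9 / 311.31 = 0.7835 mol
n(Q) = 472.0 / 162.33 = 2.908 mol
n/ν for T = 0.7835/1 = 0.7835
n/ν for Q = 2.908/3 = 0.9693
Smallest n/ν is T → limiting reagent.
Q consumed = (3/1) × 0.7835 = 2.351 mol
Q remaining = 2.908 − 2.351 = 0.5570 mol

0.557 mol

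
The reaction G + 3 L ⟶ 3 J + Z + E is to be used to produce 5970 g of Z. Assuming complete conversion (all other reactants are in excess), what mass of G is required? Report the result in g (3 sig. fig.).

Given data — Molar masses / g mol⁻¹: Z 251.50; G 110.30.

2620 g

n(Z) = 5970 / 251.50 = 23.74 mol
n(G) = (1/1) × 23.74 = 23.74 mol
mass = 23.74 × 110.30 = 2619 g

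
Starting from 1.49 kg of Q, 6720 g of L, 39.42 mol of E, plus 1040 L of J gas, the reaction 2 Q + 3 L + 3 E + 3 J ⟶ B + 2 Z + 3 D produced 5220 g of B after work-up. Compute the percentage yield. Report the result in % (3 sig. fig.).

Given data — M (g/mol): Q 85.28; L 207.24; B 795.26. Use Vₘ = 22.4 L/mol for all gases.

n(Q) = 1.490×1000 / 85.28 = 17.47 mol
n(L) = 6720 / 207.24 = 32.43 mol
n(E) = 39.42 mol
n(J) = 1040 / 22.4 = 46.43 mol
n/ν for Q = 17.47/2 = 8.735
n/ν for L = 32.43/3 = 10.81
n/ν for E = 39.42/3 = 13.14
n/ν for J = 46.43/3 = 15.48
Smallest n/ν is Q → limiting reagent.
theoretical n(B) = (1/2) × 17.47 = 8.735 mol → 6947 g
% yield = 5220 / 6947 × 100 = 75.14 %

75.1 %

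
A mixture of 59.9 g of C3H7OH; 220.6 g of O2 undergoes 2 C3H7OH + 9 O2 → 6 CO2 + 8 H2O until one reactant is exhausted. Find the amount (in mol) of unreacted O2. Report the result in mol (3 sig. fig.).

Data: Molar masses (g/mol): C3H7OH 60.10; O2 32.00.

n(C3H7OH) = 59.90 / 60.10 = 0.9967 mol
n(O2) = 220.6 / 32.00 = 6.894 mol
n/ν → C3H7OH: 0.4984, O2: 0.7660; C3H7OH is limiting.
O2 consumed = (9/2) × 0.9967 = 4.485 mol
O2 remaining = 6.894 − 4.485 = 2.409 mol

2.41 mol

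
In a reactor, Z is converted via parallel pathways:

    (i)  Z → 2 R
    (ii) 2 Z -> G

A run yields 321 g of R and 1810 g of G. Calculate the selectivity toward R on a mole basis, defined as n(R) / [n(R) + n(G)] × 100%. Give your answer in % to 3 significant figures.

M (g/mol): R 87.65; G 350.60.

41.5 %

n(R) = 321 / 87.65 = 3.662 mol
n(G) = 1810 / 350.60 = 5.163 mol
selectivity = 3.662/(3.662+5.163) × 100 = 41.50 %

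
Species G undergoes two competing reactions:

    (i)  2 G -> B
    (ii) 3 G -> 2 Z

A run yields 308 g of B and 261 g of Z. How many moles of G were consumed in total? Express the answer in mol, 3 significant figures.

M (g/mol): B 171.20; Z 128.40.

n(B) = 308 / 171.20 = 1.799 mol
n(Z) = 261 / 128.40 = 2.033 mol
n(G) via (i) = (2/1)×1.799 = 3.598 mol
n(G) via (ii) = (3/2)×2.033 = 3.050 mol
total n(G) = 3.598 + 3.050 = 6.648 mol

6.65 mol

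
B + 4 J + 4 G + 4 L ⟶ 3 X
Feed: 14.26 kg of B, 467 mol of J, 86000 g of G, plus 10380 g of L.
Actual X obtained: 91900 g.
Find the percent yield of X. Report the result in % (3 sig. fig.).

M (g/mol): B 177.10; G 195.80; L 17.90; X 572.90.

n(B) = 14.26×1000 / 177.10 = 80.52 mol
n(J) = 467.0 mol
n(G) = 86000 / 195.80 = 439.2 mol
n(L) = 10380 / 17.90 = 579.9 mol
n/ν for B = 80.52/1 = 80.52
n/ν for J = 467.0/4 = 116.8
n/ν for G = 439.2/4 = 109.8
n/ν for L = 579.9/4 = 145.0
Smallest n/ν is B → limiting reagent.
theoretical n(X) = (3/1) × 80.52 = 241.6 mol → 138400 g
% yield = 91900 / 138400 × 100 = 66.40 %

66.4 %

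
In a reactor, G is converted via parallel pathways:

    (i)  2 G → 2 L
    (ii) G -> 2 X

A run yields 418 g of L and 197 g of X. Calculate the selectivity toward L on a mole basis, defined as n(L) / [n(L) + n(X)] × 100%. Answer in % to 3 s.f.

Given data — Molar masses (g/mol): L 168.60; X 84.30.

51.5 %

n(L) = 418 / 168.60 = 2.479 mol
n(X) = 197 / 84.30 = 2.337 mol
selectivity = 2.479/(2.479+2.337) × 100 = 51.47 %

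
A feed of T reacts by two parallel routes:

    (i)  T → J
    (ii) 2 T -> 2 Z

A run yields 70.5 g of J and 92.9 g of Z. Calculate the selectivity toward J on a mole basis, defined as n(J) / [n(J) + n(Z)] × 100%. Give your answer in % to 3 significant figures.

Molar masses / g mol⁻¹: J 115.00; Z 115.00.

43.1 %

n(J) = 70.5 / 115.00 = 0.6130 mol
n(Z) = 92.9 / 115.00 = 0.8078 mol
selectivity = 0.6130/(0.6130+0.8078) × 100 = 43.14 %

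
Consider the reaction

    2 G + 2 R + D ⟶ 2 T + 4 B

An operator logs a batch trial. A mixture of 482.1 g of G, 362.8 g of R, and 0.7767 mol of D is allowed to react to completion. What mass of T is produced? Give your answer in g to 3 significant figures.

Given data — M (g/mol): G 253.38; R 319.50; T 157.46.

179 g

n(G) = 482.1 / 253.38 = 1.903 mol
n(R) = 362.8 / 319.50 = 1.136 mol
n(D) = 0.7767 mol
n/ν for G = 1.903/2 = 0.9515
n/ν for R = 1.136/2 = 0.5680
n/ν for D = 0.7767/1 = 0.7767
Smallest n/ν is R → limiting reagent.
n(T) = (2/2) × 1.136 = 1.136 mol
mass = 1.136 × 157.46 = 178.9 g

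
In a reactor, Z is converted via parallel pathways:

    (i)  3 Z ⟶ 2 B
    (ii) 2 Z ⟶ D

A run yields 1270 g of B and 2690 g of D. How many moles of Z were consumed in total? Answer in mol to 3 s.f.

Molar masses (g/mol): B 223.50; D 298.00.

n(B) = 1270 / 223.50 = 5.682 mol
n(D) = 2690 / 298.00 = 9.027 mol
n(Z) via (i) = (3/2)×5.682 = 8.523 mol
n(Z) via (ii) = (2/1)×9.027 = 18.05 mol
total n(Z) = 8.523 + 18.05 = 26.57 mol

26.6 mol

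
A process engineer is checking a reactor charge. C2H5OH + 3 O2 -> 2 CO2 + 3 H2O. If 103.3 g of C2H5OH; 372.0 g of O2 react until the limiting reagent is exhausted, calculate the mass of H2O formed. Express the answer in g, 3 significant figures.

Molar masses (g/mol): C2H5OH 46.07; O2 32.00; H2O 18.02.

n(C2H5OH) = 103.3 / 46.07 = 2.242 mol
n(O2) = 372.0 / 32.00 = 11.63 mol
n/ν for C2H5OH = 2.242/1 = 2.242
n/ν for O2 = 11.63/3 = 3.877
Smallest n/ν is C2H5OH → limiting reagent.
n(H2O) = (3/1) × 2.242 = 6.726 mol
mass = 6.726 × 18.02 = 121.2 g

121 g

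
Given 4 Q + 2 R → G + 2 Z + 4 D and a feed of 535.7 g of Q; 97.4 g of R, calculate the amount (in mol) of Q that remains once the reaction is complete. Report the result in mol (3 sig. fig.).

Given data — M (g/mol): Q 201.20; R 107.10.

n(Q) = 535.7 / 201.20 = 2.663 mol
n(R) = 97.40 / 107.10 = 0.9094 mol
n/ν for Q = 2.663/4 = 0.6658
n/ν for R = 0.9094/2 = 0.4547
Smallest n/ν is R → limiting reagent.
Q consumed = (4/2) × 0.9094 = 1.819 mol
Q remaining = 2.663 − 1.819 = 0.8440 mol

0.844 mol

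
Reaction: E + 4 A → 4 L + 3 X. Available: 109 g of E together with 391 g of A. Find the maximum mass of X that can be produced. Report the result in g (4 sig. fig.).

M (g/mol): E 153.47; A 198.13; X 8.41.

n(E) = 109.0 / 153.47 = 0.7102 mol
n(A) = 391.0 / 198.13 = 1.973 mol
n/ν for E = 0.7102/1 = 0.7102
n/ν for A = 1.973/4 = 0.4933
Smallest n/ν is A → limiting reagent.
n(X) = (3/4) × 1.973 = 1.480 mol
mass = 1.480 × 8.41 = 12.45 g

12.45 g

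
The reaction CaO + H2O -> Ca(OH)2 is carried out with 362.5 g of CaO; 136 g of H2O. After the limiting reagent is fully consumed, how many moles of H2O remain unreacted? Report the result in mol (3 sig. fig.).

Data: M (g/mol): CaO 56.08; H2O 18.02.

n(CaO) = 362.5 / 56.08 = 6.464 mol
n(H2O) = 136.0 / 18.02 = 7.547 mol
n/ν for CaO = 6.464/1 = 6.464
n/ν for H2O = 7.547/1 = 7.547
Smallest n/ν is CaO → limiting reagent.
H2O consumed = (1/1) × 6.464 = 6.464 mol
H2O remaining = 7.547 − 6.464 = 1.083 mol

1.08 mol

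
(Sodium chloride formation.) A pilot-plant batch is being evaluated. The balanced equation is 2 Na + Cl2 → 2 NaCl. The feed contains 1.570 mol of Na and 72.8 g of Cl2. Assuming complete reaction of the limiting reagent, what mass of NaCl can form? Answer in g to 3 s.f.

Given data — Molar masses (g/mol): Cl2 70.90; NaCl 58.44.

n(Na) = 1.570 mol
n(Cl2) = 72.80 / 70.90 = 1.027 mol
n/ν for Na = 1.570/2 = 0.7850
n/ν for Cl2 = 1.027/1 = 1.027
Smallest n/ν is Na → limiting reagent.
n(NaCl) = (2/2) × 1.570 = 1.570 mol
mass = 1.570 × 58.44 = 91.75 g

91.8 g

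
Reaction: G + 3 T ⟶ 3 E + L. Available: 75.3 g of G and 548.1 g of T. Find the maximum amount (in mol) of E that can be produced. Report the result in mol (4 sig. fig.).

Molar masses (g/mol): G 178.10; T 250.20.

1.268 mol

n(G) = 75.30 / 178.10 = 0.4228 mol
n(T) = 548.1 / 250.20 = 2.191 mol
n/ν for G = 0.4228/1 = 0.4228
n/ν for T = 2.191/3 = 0.7303
Smallest n/ν is G → limiting reagent.
n(E) = (3/1) × 0.4228 = 1.268 mol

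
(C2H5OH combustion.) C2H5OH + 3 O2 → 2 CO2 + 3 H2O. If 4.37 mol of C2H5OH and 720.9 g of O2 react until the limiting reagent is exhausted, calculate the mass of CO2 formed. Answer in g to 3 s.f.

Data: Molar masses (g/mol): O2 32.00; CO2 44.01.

385 g

n(C2H5OH) = 4.370 mol
n(O2) = 720.9 / 32.00 = 22.53 mol
n/ν for C2H5OH = 4.370/1 = 4.370
n/ν for O2 = 22.53/3 = 7.510
Smallest n/ν is C2H5OH → limiting reagent.
n(CO2) = (2/1) × 4.370 = 8.740 mol
mass = 8.740 × 44.01 = 384.6 g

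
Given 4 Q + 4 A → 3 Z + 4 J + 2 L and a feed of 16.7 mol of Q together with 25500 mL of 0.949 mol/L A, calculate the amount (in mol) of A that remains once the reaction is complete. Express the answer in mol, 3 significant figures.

7.50 mol

n(Q) = 16.70 mol
n(A) = 0.949 × 25500/1000 = 24.20 mol
n/ν → Q: 4.175, A: 6.050; Q is limiting.
A consumed = (4/4) × 16.70 = 16.70 mol
A remaining = 24.20 − 16.70 = 7.500 mol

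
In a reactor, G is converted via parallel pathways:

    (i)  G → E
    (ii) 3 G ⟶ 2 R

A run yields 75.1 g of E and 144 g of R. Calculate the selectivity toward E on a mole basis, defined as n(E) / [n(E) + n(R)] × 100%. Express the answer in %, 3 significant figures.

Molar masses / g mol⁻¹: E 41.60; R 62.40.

n(E) = 75.1 / 41.60 = 1.805 mol
n(R) = 144 / 62.40 = 2.308 mol
selectivity = 1.805/(1.805+2.308) × 100 = 43.89 %

43.9 %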